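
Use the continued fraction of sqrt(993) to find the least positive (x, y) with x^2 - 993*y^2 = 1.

First expand sqrt(993) as a continued fraction. With x_i = (sqrt(993) + m_i)/d_i and (m_0, d_0) = (0, 1): a_0 = floor(sqrt(993)) = 31, since 31^2 = 961 <= 993 < 1024 = 32^2.
Iterate m_{i+1} = d_i*a_i - m_i, d_{i+1} = (993 - m_{i+1}^2)/d_i, a_{i+1} = floor((a_0 + m_{i+1})/d_{i+1}):
  m_1 = 1*31 - 0 = 31, d_1 = (993 - 31^2)/1 = 32/1 = 32, a_1 = floor((31 + 31)/32) = 1.
  m_2 = 32*1 - 31 = 1, d_2 = (993 - 1^2)/32 = 992/32 = 31, a_2 = floor((31 + 1)/31) = 1.
  m_3 = 31*1 - 1 = 30, d_3 = (993 - 30^2)/31 = 93/31 = 3, a_3 = floor((31 + 30)/3) = 20.
  m_4 = 3*20 - 30 = 30, d_4 = (993 - 30^2)/3 = 93/3 = 31, a_4 = floor((31 + 30)/31) = 1.
  m_5 = 31*1 - 30 = 1, d_5 = (993 - 1^2)/31 = 992/31 = 32, a_5 = floor((31 + 1)/32) = 1.
  m_6 = 32*1 - 1 = 31, d_6 = (993 - 31^2)/32 = 32/32 = 1, a_6 = floor((31 + 31)/1) = 62.
  m_7 = 1*62 - 31 = 31, d_7 = (993 - 31^2)/1 = 32/1 = 32: (m_7, d_7) = (m_1, d_1) = (31, 32), so from here the quotients repeat a_1, ..., a_6; the period length is 6.
So sqrt(993) = [31; (1, 1, 20, 1, 1, 62)] with period length k = 6.
k is even, so the fundamental solution of x^2 - 993y^2 = 1 is (p_{k-1}, q_{k-1}) = (p_5, q_5); compute convergents through index 5.
Convergents (p_i = a_i*p_{i-1} + p_{i-2}, q_i = a_i*q_{i-1} + q_{i-2} with p_{-2}=0, p_{-1}=1, q_{-2}=1, q_{-1}=0):
  i=0: a_0=31, p_0 = 31*1 + 0 = 31, q_0 = 31*0 + 1 = 1.
  i=1: a_1=1, p_1 = 1*31 + 1 = 32, q_1 = 1*1 + 0 = 1.
  i=2: a_2=1, p_2 = 1*32 + 31 = 63, q_2 = 1*1 + 1 = 2.
  i=3: a_3=20, p_3 = 20*63 + 32 = 1292, q_3 = 20*2 + 1 = 41.
  i=4: a_4=1, p_4 = 1*1292 + 63 = 1355, q_4 = 1*41 + 2 = 43.
  i=5: a_5=1, p_5 = 1*1355 + 1292 = 2647, q_5 = 1*43 + 41 = 84.
Check: 2647^2 - 993*84^2 = 7006609 - 7006608 = 1, so (x, y) = (2647, 84) solves the equation, and by the theorem it is the least positive solution.

(x, y) = (2647, 84)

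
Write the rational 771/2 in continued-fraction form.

[385; 2]

Run the Euclidean algorithm on 771 and 2; the successive quotients are the partial quotients a_0, a_1, ... (each step inverts the fractional part left over by the previous one):
  771 = 385*2 + 1, so a_0 = 385.
  2 = 2*1 + 0, so a_1 = 2.
The remainder reaches 0 after 2 divisions, so the expansion has 2 partial quotients, read off in order.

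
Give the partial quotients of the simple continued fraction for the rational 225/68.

Run the Euclidean algorithm on 225 and 68; the successive quotients are the partial quotients a_0, a_1, ... (each step inverts the fractional part left over by the previous one):
  225 = 3*68 + 21, so a_0 = 3.
  68 = 3*21 + 5, so a_1 = 3.
  21 = 4*5 + 1, so a_2 = 4.
  5 = 5*1 + 0, so a_3 = 5.
The remainder reaches 0 after 4 divisions, so the expansion has 4 partial quotients, read off in order.

[3; 3, 4, 5]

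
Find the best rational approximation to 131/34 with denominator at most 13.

Expand x = 131/34 as a continued fraction with the Euclidean algorithm:
  131 = 3*34 + 29, so a_0 = 3.
  34 = 1*29 + 5, so a_1 = 1.
  29 = 5*5 + 4, so a_2 = 5.
  5 = 1*4 + 1, so a_3 = 1.
  4 = 4*1 + 0, so a_4 = 4.
so x = [3; 1, 5, 1, 4].
Convergents (p_i = a_i*p_{i-1} + p_{i-2}, q_i = a_i*q_{i-1} + q_{i-2} with p_{-2}=0, p_{-1}=1, q_{-2}=1, q_{-1}=0), until the denominator exceeds 13:
  i=0: a_0=3, p_0 = 3*1 + 0 = 3, q_0 = 3*0 + 1 = 1.
  i=1: a_1=1, p_1 = 1*3 + 1 = 4, q_1 = 1*1 + 0 = 1.
  i=2: a_2=5, p_2 = 5*4 + 3 = 23, q_2 = 5*1 + 1 = 6.
  i=3: a_3=1, p_3 = 1*23 + 4 = 27, q_3 = 1*6 + 1 = 7.
  i=4: a_4=4, p_4 = 4*27 + 23 = 131, q_4 = 4*7 + 6 = 34.
q_4 = 34 > 13, so the last convergent with denominator <= 13 is p_3/q_3 = 27/7.
The closest fraction with denominator <= 13 is either p_3/q_3 or the intermediate fraction (k*p_3 + p_2)/(k*q_3 + q_2) with the largest k >= 1 whose denominator stays <= 13; these approach x as k grows, and every other convergent or intermediate fraction in range is farther away.
Largest k: floor((13 - q_2)/q_3) = floor((13 - 6)/7) = 1.
That gives (1*27 + 23)/(1*7 + 6) = 50/13.
Compare the errors: |x - 27/7| = |131*7 - 27*34|/(34*7) = 1/238, and |x - 50/13| = |131*13 - 50*34|/(34*13) = 3/442.
Cross-multiplying, 1*442 = 442 < 714 = 3*238, so 1/238 is smaller: the convergent 27/7 is closer to x than 50/13.

27/7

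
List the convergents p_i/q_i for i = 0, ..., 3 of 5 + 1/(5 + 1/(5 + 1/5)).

5/1, 26/5, 135/26, 701/135

Using the convergent recurrence p_i = a_i*p_{i-1} + p_{i-2}, q_i = a_i*q_{i-1} + q_{i-2} with p_{-2}=0, p_{-1}=1, q_{-2}=1, q_{-1}=0:
  i=0: a_0=5, p_0 = 5*1 + 0 = 5, q_0 = 5*0 + 1 = 1.
  i=1: a_1=5, p_1 = 5*5 + 1 = 26, q_1 = 5*1 + 0 = 5.
  i=2: a_2=5, p_2 = 5*26 + 5 = 135, q_2 = 5*5 + 1 = 26.
  i=3: a_3=5, p_3 = 5*135 + 26 = 701, q_3 = 5*26 + 5 = 135.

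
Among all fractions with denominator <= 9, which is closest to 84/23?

11/3

Expand x = 84/23 as a continued fraction with the Euclidean algorithm:
  84 = 3*23 + 15, so a_0 = 3.
  23 = 1*15 + 8, so a_1 = 1.
  15 = 1*8 + 7, so a_2 = 1.
  8 = 1*7 + 1, so a_3 = 1.
  7 = 7*1 + 0, so a_4 = 7.
so x = [3; 1, 1, 1, 7].
Convergents (p_i = a_i*p_{i-1} + p_{i-2}, q_i = a_i*q_{i-1} + q_{i-2} with p_{-2}=0, p_{-1}=1, q_{-2}=1, q_{-1}=0), until the denominator exceeds 9:
  i=0: a_0=3, p_0 = 3*1 + 0 = 3, q_0 = 3*0 + 1 = 1.
  i=1: a_1=1, p_1 = 1*3 + 1 = 4, q_1 = 1*1 + 0 = 1.
  i=2: a_2=1, p_2 = 1*4 + 3 = 7, q_2 = 1*1 + 1 = 2.
  i=3: a_3=1, p_3 = 1*7 + 4 = 11, q_3 = 1*2 + 1 = 3.
  i=4: a_4=7, p_4 = 7*11 + 7 = 84, q_4 = 7*3 + 2 = 23.
q_4 = 23 > 9, so the last convergent with denominator <= 9 is p_3/q_3 = 11/3.
The closest fraction with denominator <= 9 is either p_3/q_3 or the intermediate fraction (k*p_3 + p_2)/(k*q_3 + q_2) with the largest k >= 1 whose denominator stays <= 9; these approach x as k grows, and every other convergent or intermediate fraction in range is farther away.
Largest k: floor((9 - q_2)/q_3) = floor((9 - 2)/3) = 2.
That gives (2*11 + 7)/(2*3 + 2) = 29/8.
Compare the errors: |x - 11/3| = |84*3 - 11*23|/(23*3) = 1/69, and |x - 29/8| = |84*8 - 29*23|/(23*8) = 5/184.
Cross-multiplying, 1*184 = 184 < 345 = 5*69, so 1/69 is smaller: the convergent 11/3 is closer to x than 29/8.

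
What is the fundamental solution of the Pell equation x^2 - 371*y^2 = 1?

(x, y) = (1695, 88)

First expand sqrt(371) as a continued fraction. With x_i = (sqrt(371) + m_i)/d_i and (m_0, d_0) = (0, 1): a_0 = floor(sqrt(371)) = 19, since 19^2 = 361 <= 371 < 400 = 20^2.
Iterate m_{i+1} = d_i*a_i - m_i, d_{i+1} = (371 - m_{i+1}^2)/d_i, a_{i+1} = floor((a_0 + m_{i+1})/d_{i+1}):
  m_1 = 1*19 - 0 = 19, d_1 = (371 - 19^2)/1 = 10/1 = 10, a_1 = floor((19 + 19)/10) = 3.
  m_2 = 10*3 - 19 = 11, d_2 = (371 - 11^2)/10 = 250/10 = 25, a_2 = floor((19 + 11)/25) = 1.
  m_3 = 25*1 - 11 = 14, d_3 = (371 - 14^2)/25 = 175/25 = 7, a_3 = floor((19 + 14)/7) = 4.
  m_4 = 7*4 - 14 = 14, d_4 = (371 - 14^2)/7 = 175/7 = 25, a_4 = floor((19 + 14)/25) = 1.
  m_5 = 25*1 - 14 = 11, d_5 = (371 - 11^2)/25 = 250/25 = 10, a_5 = floor((19 + 11)/10) = 3.
  m_6 = 10*3 - 11 = 19, d_6 = (371 - 19^2)/10 = 10/10 = 1, a_6 = floor((19 + 19)/1) = 38.
  m_7 = 1*38 - 19 = 19, d_7 = (371 - 19^2)/1 = 10/1 = 10: (m_7, d_7) = (m_1, d_1) = (19, 10), so from here the quotients repeat a_1, ..., a_6; the period length is 6.
So sqrt(371) = [19; (3, 1, 4, 1, 3, 38)] with period length k = 6.
k is even, so the fundamental solution of x^2 - 371y^2 = 1 is (p_{k-1}, q_{k-1}) = (p_5, q_5); compute convergents through index 5.
Convergents (p_i = a_i*p_{i-1} + p_{i-2}, q_i = a_i*q_{i-1} + q_{i-2} with p_{-2}=0, p_{-1}=1, q_{-2}=1, q_{-1}=0):
  i=0: a_0=19, p_0 = 19*1 + 0 = 19, q_0 = 19*0 + 1 = 1.
  i=1: a_1=3, p_1 = 3*19 + 1 = 58, q_1 = 3*1 + 0 = 3.
  i=2: a_2=1, p_2 = 1*58 + 19 = 77, q_2 = 1*3 + 1 = 4.
  i=3: a_3=4, p_3 = 4*77 + 58 = 366, q_3 = 4*4 + 3 = 19.
  i=4: a_4=1, p_4 = 1*366 + 77 = 443, q_4 = 1*19 + 4 = 23.
  i=5: a_5=3, p_5 = 3*443 + 366 = 1695, q_5 = 3*23 + 19 = 88.
Check: 1695^2 - 371*88^2 = 2873025 - 2873024 = 1, so (x, y) = (1695, 88) solves the equation, and by the theorem it is the least positive solution.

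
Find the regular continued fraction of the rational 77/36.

Run the Euclidean algorithm on 77 and 36; the successive quotients are the partial quotients a_0, a_1, ... (each step inverts the fractional part left over by the previous one):
  77 = 2*36 + 5, so a_0 = 2.
  36 = 7*5 + 1, so a_1 = 7.
  5 = 5*1 + 0, so a_2 = 5.
The remainder reaches 0 after 3 divisions, so the expansion has 3 partial quotients, read off in order.

[2; 7, 5]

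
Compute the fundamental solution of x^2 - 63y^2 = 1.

(x, y) = (8, 1)

First expand sqrt(63) as a continued fraction. With x_i = (sqrt(63) + m_i)/d_i and (m_0, d_0) = (0, 1): a_0 = floor(sqrt(63)) = 7, since 7^2 = 49 <= 63 < 64 = 8^2.
Iterate m_{i+1} = d_i*a_i - m_i, d_{i+1} = (63 - m_{i+1}^2)/d_i, a_{i+1} = floor((a_0 + m_{i+1})/d_{i+1}):
  m_1 = 1*7 - 0 = 7, d_1 = (63 - 7^2)/1 = 14/1 = 14, a_1 = floor((7 + 7)/14) = 1.
  m_2 = 14*1 - 7 = 7, d_2 = (63 - 7^2)/14 = 14/14 = 1, a_2 = floor((7 + 7)/1) = 14.
  m_3 = 1*14 - 7 = 7, d_3 = (63 - 7^2)/1 = 14/1 = 14: (m_3, d_3) = (m_1, d_1) = (7, 14), so from here the quotients repeat a_1, a_2; the period length is 2.
So sqrt(63) = [7; (1, 14)] with period length k = 2.
k is even, so the fundamental solution of x^2 - 63y^2 = 1 is (p_{k-1}, q_{k-1}) = (p_1, q_1); compute convergents through index 1.
Convergents (p_i = a_i*p_{i-1} + p_{i-2}, q_i = a_i*q_{i-1} + q_{i-2} with p_{-2}=0, p_{-1}=1, q_{-2}=1, q_{-1}=0):
  i=0: a_0=7, p_0 = 7*1 + 0 = 7, q_0 = 7*0 + 1 = 1.
  i=1: a_1=1, p_1 = 1*7 + 1 = 8, q_1 = 1*1 + 0 = 1.
Check: 8^2 - 63*1^2 = 64 - 63 = 1, so (x, y) = (8, 1) solves the equation, and by the theorem it is the least positive solution.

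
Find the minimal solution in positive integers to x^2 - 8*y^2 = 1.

First expand sqrt(8) as a continued fraction. With x_i = (sqrt(8) + m_i)/d_i and (m_0, d_0) = (0, 1): a_0 = floor(sqrt(8)) = 2, since 2^2 = 4 <= 8 < 9 = 3^2.
Iterate m_{i+1} = d_i*a_i - m_i, d_{i+1} = (8 - m_{i+1}^2)/d_i, a_{i+1} = floor((a_0 + m_{i+1})/d_{i+1}):
  m_1 = 1*2 - 0 = 2, d_1 = (8 - 2^2)/1 = 4/1 = 4, a_1 = floor((2 + 2)/4) = 1.
  m_2 = 4*1 - 2 = 2, d_2 = (8 - 2^2)/4 = 4/4 = 1, a_2 = floor((2 + 2)/1) = 4.
  m_3 = 1*4 - 2 = 2, d_3 = (8 - 2^2)/1 = 4/1 = 4: (m_3, d_3) = (m_1, d_1) = (2, 4), so from here the quotients repeat a_1, a_2; the period length is 2.
So sqrt(8) = [2; (1, 4)] with period length k = 2.
k is even, so the fundamental solution of x^2 - 8y^2 = 1 is (p_{k-1}, q_{k-1}) = (p_1, q_1); compute convergents through index 1.
Convergents (p_i = a_i*p_{i-1} + p_{i-2}, q_i = a_i*q_{i-1} + q_{i-2} with p_{-2}=0, p_{-1}=1, q_{-2}=1, q_{-1}=0):
  i=0: a_0=2, p_0 = 2*1 + 0 = 2, q_0 = 2*0 + 1 = 1.
  i=1: a_1=1, p_1 = 1*2 + 1 = 3, q_1 = 1*1 + 0 = 1.
Check: 3^2 - 8*1^2 = 9 - 8 = 1, so (x, y) = (3, 1) solves the equation, and by the theorem it is the least positive solution.

(x, y) = (3, 1)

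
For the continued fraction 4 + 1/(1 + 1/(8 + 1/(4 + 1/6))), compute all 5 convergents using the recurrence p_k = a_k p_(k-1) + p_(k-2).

4/1, 5/1, 44/9, 181/37, 1130/231

Using the convergent recurrence p_i = a_i*p_{i-1} + p_{i-2}, q_i = a_i*q_{i-1} + q_{i-2} with p_{-2}=0, p_{-1}=1, q_{-2}=1, q_{-1}=0:
  i=0: a_0=4, p_0 = 4*1 + 0 = 4, q_0 = 4*0 + 1 = 1.
  i=1: a_1=1, p_1 = 1*4 + 1 = 5, q_1 = 1*1 + 0 = 1.
  i=2: a_2=8, p_2 = 8*5 + 4 = 44, q_2 = 8*1 + 1 = 9.
  i=3: a_3=4, p_3 = 4*44 + 5 = 181, q_3 = 4*9 + 1 = 37.
  i=4: a_4=6, p_4 = 6*181 + 44 = 1130, q_4 = 6*37 + 9 = 231.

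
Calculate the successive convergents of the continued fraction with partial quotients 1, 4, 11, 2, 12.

1/1, 5/4, 56/45, 117/94, 1460/1173

Using the convergent recurrence p_i = a_i*p_{i-1} + p_{i-2}, q_i = a_i*q_{i-1} + q_{i-2} with p_{-2}=0, p_{-1}=1, q_{-2}=1, q_{-1}=0:
  i=0: a_0=1, p_0 = 1*1 + 0 = 1, q_0 = 1*0 + 1 = 1.
  i=1: a_1=4, p_1 = 4*1 + 1 = 5, q_1 = 4*1 + 0 = 4.
  i=2: a_2=11, p_2 = 11*5 + 1 = 56, q_2 = 11*4 + 1 = 45.
  i=3: a_3=2, p_3 = 2*56 + 5 = 117, q_3 = 2*45 + 4 = 94.
  i=4: a_4=12, p_4 = 12*117 + 56 = 1460, q_4 = 12*94 + 45 = 1173.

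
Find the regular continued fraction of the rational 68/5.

[13; 1, 1, 2]

Run the Euclidean algorithm on 68 and 5; the successive quotients are the partial quotients a_0, a_1, ... (each step inverts the fractional part left over by the previous one):
  68 = 13*5 + 3, so a_0 = 13.
  5 = 1*3 + 2, so a_1 = 1.
  3 = 1*2 + 1, so a_2 = 1.
  2 = 2*1 + 0, so a_3 = 2.
The remainder reaches 0 after 4 divisions, so the expansion has 4 partial quotients, read off in order.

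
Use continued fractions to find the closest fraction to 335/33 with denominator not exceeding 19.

132/13

Expand x = 335/33 as a continued fraction with the Euclidean algorithm:
  335 = 10*33 + 5, so a_0 = 10.
  33 = 6*5 + 3, so a_1 = 6.
  5 = 1*3 + 2, so a_2 = 1.
  3 = 1*2 + 1, so a_3 = 1.
  2 = 2*1 + 0, so a_4 = 2.
so x = [10; 6, 1, 1, 2].
Convergents (p_i = a_i*p_{i-1} + p_{i-2}, q_i = a_i*q_{i-1} + q_{i-2} with p_{-2}=0, p_{-1}=1, q_{-2}=1, q_{-1}=0), until the denominator exceeds 19:
  i=0: a_0=10, p_0 = 10*1 + 0 = 10, q_0 = 10*0 + 1 = 1.
  i=1: a_1=6, p_1 = 6*10 + 1 = 61, q_1 = 6*1 + 0 = 6.
  i=2: a_2=1, p_2 = 1*61 + 10 = 71, q_2 = 1*6 + 1 = 7.
  i=3: a_3=1, p_3 = 1*71 + 61 = 132, q_3 = 1*7 + 6 = 13.
  i=4: a_4=2, p_4 = 2*132 + 71 = 335, q_4 = 2*13 + 7 = 33.
q_4 = 33 > 19, so the last convergent with denominator <= 19 is p_3/q_3 = 132/13.
The closest fraction with denominator <= 19 is either p_3/q_3 or the intermediate fraction (k*p_3 + p_2)/(k*q_3 + q_2) with the largest k >= 1 whose denominator stays <= 19; these approach x as k grows, and every other convergent or intermediate fraction in range is farther away.
Largest k: floor((19 - q_2)/q_3) = floor((19 - 7)/13) = 0.
Since k = 0, no intermediate fraction beyond p_3/q_3 has denominator <= 19, so the convergent 132/13 is the closest (its error is |335*13 - 132*33|/(33*13) = 1/429).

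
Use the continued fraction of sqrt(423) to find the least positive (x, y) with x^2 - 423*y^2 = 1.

(x, y) = (4607, 224)

First expand sqrt(423) as a continued fraction. With x_i = (sqrt(423) + m_i)/d_i and (m_0, d_0) = (0, 1): a_0 = floor(sqrt(423)) = 20, since 20^2 = 400 <= 423 < 441 = 21^2.
Iterate m_{i+1} = d_i*a_i - m_i, d_{i+1} = (423 - m_{i+1}^2)/d_i, a_{i+1} = floor((a_0 + m_{i+1})/d_{i+1}):
  m_1 = 1*20 - 0 = 20, d_1 = (423 - 20^2)/1 = 23/1 = 23, a_1 = floor((20 + 20)/23) = 1.
  m_2 = 23*1 - 20 = 3, d_2 = (423 - 3^2)/23 = 414/23 = 18, a_2 = floor((20 + 3)/18) = 1.
  m_3 = 18*1 - 3 = 15, d_3 = (423 - 15^2)/18 = 198/18 = 11, a_3 = floor((20 + 15)/11) = 3.
  m_4 = 11*3 - 15 = 18, d_4 = (423 - 18^2)/11 = 99/11 = 9, a_4 = floor((20 + 18)/9) = 4.
  m_5 = 9*4 - 18 = 18, d_5 = (423 - 18^2)/9 = 99/9 = 11, a_5 = floor((20 + 18)/11) = 3.
  m_6 = 11*3 - 18 = 15, d_6 = (423 - 15^2)/11 = 198/11 = 18, a_6 = floor((20 + 15)/18) = 1.
  m_7 = 18*1 - 15 = 3, d_7 = (423 - 3^2)/18 = 414/18 = 23, a_7 = floor((20 + 3)/23) = 1.
  m_8 = 23*1 - 3 = 20, d_8 = (423 - 20^2)/23 = 23/23 = 1, a_8 = floor((20 + 20)/1) = 40.
  m_9 = 1*40 - 20 = 20, d_9 = (423 - 20^2)/1 = 23/1 = 23: (m_9, d_9) = (m_1, d_1) = (20, 23), so from here the quotients repeat a_1, ..., a_8; the period length is 8.
So sqrt(423) = [20; (1, 1, 3, 4, 3, 1, 1, 40)] with period length k = 8.
k is even, so the fundamental solution of x^2 - 423y^2 = 1 is (p_{k-1}, q_{k-1}) = (p_7, q_7); compute convergents through index 7.
Convergents (p_i = a_i*p_{i-1} + p_{i-2}, q_i = a_i*q_{i-1} + q_{i-2} with p_{-2}=0, p_{-1}=1, q_{-2}=1, q_{-1}=0):
  i=0: a_0=20, p_0 = 20*1 + 0 = 20, q_0 = 20*0 + 1 = 1.
  i=1: a_1=1, p_1 = 1*20 + 1 = 21, q_1 = 1*1 + 0 = 1.
  i=2: a_2=1, p_2 = 1*21 + 20 = 41, q_2 = 1*1 + 1 = 2.
  i=3: a_3=3, p_3 = 3*41 + 21 = 144, q_3 = 3*2 + 1 = 7.
  i=4: a_4=4, p_4 = 4*144 + 41 = 617, q_4 = 4*7 + 2 = 30.
  i=5: a_5=3, p_5 = 3*617 + 144 = 1995, q_5 = 3*30 + 7 = 97.
  i=6: a_6=1, p_6 = 1*1995 + 617 = 2612, q_6 = 1*97 + 30 = 127.
  i=7: a_7=1, p_7 = 1*2612 + 1995 = 4607, q_7 = 1*127 + 97 = 224.
Check: 4607^2 - 423*224^2 = 21224449 - 21224448 = 1, so (x, y) = (4607, 224) solves the equation, and by the theorem it is the least positive solution.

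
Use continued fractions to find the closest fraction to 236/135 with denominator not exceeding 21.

Expand x = 236/135 as a continued fraction with the Euclidean algorithm:
  236 = 1*135 + 101, so a_0 = 1.
  135 = 1*101 + 34, so a_1 = 1.
  101 = 2*34 + 33, so a_2 = 2.
  34 = 1*33 + 1, so a_3 = 1.
  33 = 33*1 + 0, so a_4 = 33.
so x = [1; 1, 2, 1, 33].
Convergents (p_i = a_i*p_{i-1} + p_{i-2}, q_i = a_i*q_{i-1} + q_{i-2} with p_{-2}=0, p_{-1}=1, q_{-2}=1, q_{-1}=0), until the denominator exceeds 21:
  i=0: a_0=1, p_0 = 1*1 + 0 = 1, q_0 = 1*0 + 1 = 1.
  i=1: a_1=1, p_1 = 1*1 + 1 = 2, q_1 = 1*1 + 0 = 1.
  i=2: a_2=2, p_2 = 2*2 + 1 = 5, q_2 = 2*1 + 1 = 3.
  i=3: a_3=1, p_3 = 1*5 + 2 = 7, q_3 = 1*3 + 1 = 4.
  i=4: a_4=33, p_4 = 33*7 + 5 = 236, q_4 = 33*4 + 3 = 135.
q_4 = 135 > 21, so the last convergent with denominator <= 21 is p_3/q_3 = 7/4.
The closest fraction with denominator <= 21 is either p_3/q_3 or the intermediate fraction (k*p_3 + p_2)/(k*q_3 + q_2) with the largest k >= 1 whose denominator stays <= 21; these approach x as k grows, and every other convergent or intermediate fraction in range is farther away.
Largest k: floor((21 - q_2)/q_3) = floor((21 - 3)/4) = 4.
That gives (4*7 + 5)/(4*4 + 3) = 33/19.
Compare the errors: |x - 7/4| = |236*4 - 7*135|/(135*4) = 1/540, and |x - 33/19| = |236*19 - 33*135|/(135*19) = 29/2565.
Cross-multiplying, 1*2565 = 2565 < 15660 = 29*540, so 1/540 is smaller: the convergent 7/4 is closer to x than 33/19.

7/4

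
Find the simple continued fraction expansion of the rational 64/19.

Run the Euclidean algorithm on 64 and 19; the successive quotients are the partial quotients a_0, a_1, ... (each step inverts the fractional part left over by the previous one):
  64 = 3*19 + 7, so a_0 = 3.
  19 = 2*7 + 5, so a_1 = 2.
  7 = 1*5 + 2, so a_2 = 1.
  5 = 2*2 + 1, so a_3 = 2.
  2 = 2*1 + 0, so a_4 = 2.
The remainder reaches 0 after 5 divisions, so the expansion has 5 partial quotients, read off in order.

[3; 2, 1, 2, 2]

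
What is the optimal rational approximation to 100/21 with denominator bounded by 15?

Expand x = 100/21 as a continued fraction with the Euclidean algorithm:
  100 = 4*21 + 16, so a_0 = 4.
  21 = 1*16 + 5, so a_1 = 1.
  16 = 3*5 + 1, so a_2 = 3.
  5 = 5*1 + 0, so a_3 = 5.
so x = [4; 1, 3, 5].
Convergents (p_i = a_i*p_{i-1} + p_{i-2}, q_i = a_i*q_{i-1} + q_{i-2} with p_{-2}=0, p_{-1}=1, q_{-2}=1, q_{-1}=0), until the denominator exceeds 15:
  i=0: a_0=4, p_0 = 4*1 + 0 = 4, q_0 = 4*0 + 1 = 1.
  i=1: a_1=1, p_1 = 1*4 + 1 = 5, q_1 = 1*1 + 0 = 1.
  i=2: a_2=3, p_2 = 3*5 + 4 = 19, q_2 = 3*1 + 1 = 4.
  i=3: a_3=5, p_3 = 5*19 + 5 = 100, q_3 = 5*4 + 1 = 21.
q_3 = 21 > 15, so the last convergent with denominator <= 15 is p_2/q_2 = 19/4.
The closest fraction with denominator <= 15 is either p_2/q_2 or the intermediate fraction (k*p_2 + p_1)/(k*q_2 + q_1) with the largest k >= 1 whose denominator stays <= 15; these approach x as k grows, and every other convergent or intermediate fraction in range is farther away.
Largest k: floor((15 - q_1)/q_2) = floor((15 - 1)/4) = 3.
That gives (3*19 + 5)/(3*4 + 1) = 62/13.
Compare the errors: |x - 19/4| = |100*4 - 19*21|/(21*4) = 1/84, and |x - 62/13| = |100*13 - 62*21|/(21*13) = 2/273.
Cross-multiplying, 2*84 = 168 < 273 = 1*273, so 2/273 is smaller: the intermediate fraction 62/13 is closer to x than 19/4.

62/13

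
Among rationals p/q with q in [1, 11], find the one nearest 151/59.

23/9

Expand x = 151/59 as a continued fraction with the Euclidean algorithm:
  151 = 2*59 + 33, so a_0 = 2.
  59 = 1*33 + 26, so a_1 = 1.
  33 = 1*26 + 7, so a_2 = 1.
  26 = 3*7 + 5, so a_3 = 3.
  7 = 1*5 + 2, so a_4 = 1.
  5 = 2*2 + 1, so a_5 = 2.
  2 = 2*1 + 0, so a_6 = 2.
so x = [2; 1, 1, 3, 1, 2, 2].
Convergents (p_i = a_i*p_{i-1} + p_{i-2}, q_i = a_i*q_{i-1} + q_{i-2} with p_{-2}=0, p_{-1}=1, q_{-2}=1, q_{-1}=0), until the denominator exceeds 11:
  i=0: a_0=2, p_0 = 2*1 + 0 = 2, q_0 = 2*0 + 1 = 1.
  i=1: a_1=1, p_1 = 1*2 + 1 = 3, q_1 = 1*1 + 0 = 1.
  i=2: a_2=1, p_2 = 1*3 + 2 = 5, q_2 = 1*1 + 1 = 2.
  i=3: a_3=3, p_3 = 3*5 + 3 = 18, q_3 = 3*2 + 1 = 7.
  i=4: a_4=1, p_4 = 1*18 + 5 = 23, q_4 = 1*7 + 2 = 9.
  i=5: a_5=2, p_5 = 2*23 + 18 = 64, q_5 = 2*9 + 7 = 25.
q_5 = 25 > 11, so the last convergent with denominator <= 11 is p_4/q_4 = 23/9.
The closest fraction with denominator <= 11 is either p_4/q_4 or the intermediate fraction (k*p_4 + p_3)/(k*q_4 + q_3) with the largest k >= 1 whose denominator stays <= 11; these approach x as k grows, and every other convergent or intermediate fraction in range is farther away.
Largest k: floor((11 - q_3)/q_4) = floor((11 - 7)/9) = 0.
Since k = 0, no intermediate fraction beyond p_4/q_4 has denominator <= 11, so the convergent 23/9 is the closest (its error is |151*9 - 23*59|/(59*9) = 2/531).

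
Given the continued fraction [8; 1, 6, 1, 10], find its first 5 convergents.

8/1, 9/1, 62/7, 71/8, 772/87

Using the convergent recurrence p_i = a_i*p_{i-1} + p_{i-2}, q_i = a_i*q_{i-1} + q_{i-2} with p_{-2}=0, p_{-1}=1, q_{-2}=1, q_{-1}=0:
  i=0: a_0=8, p_0 = 8*1 + 0 = 8, q_0 = 8*0 + 1 = 1.
  i=1: a_1=1, p_1 = 1*8 + 1 = 9, q_1 = 1*1 + 0 = 1.
  i=2: a_2=6, p_2 = 6*9 + 8 = 62, q_2 = 6*1 + 1 = 7.
  i=3: a_3=1, p_3 = 1*62 + 9 = 71, q_3 = 1*7 + 1 = 8.
  i=4: a_4=10, p_4 = 10*71 + 62 = 772, q_4 = 10*8 + 7 = 87.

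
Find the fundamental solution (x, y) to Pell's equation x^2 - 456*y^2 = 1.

First expand sqrt(456) as a continued fraction. With x_i = (sqrt(456) + m_i)/d_i and (m_0, d_0) = (0, 1): a_0 = floor(sqrt(456)) = 21, since 21^2 = 441 <= 456 < 484 = 22^2.
Iterate m_{i+1} = d_i*a_i - m_i, d_{i+1} = (456 - m_{i+1}^2)/d_i, a_{i+1} = floor((a_0 + m_{i+1})/d_{i+1}):
  m_1 = 1*21 - 0 = 21, d_1 = (456 - 21^2)/1 = 15/1 = 15, a_1 = floor((21 + 21)/15) = 2.
  m_2 = 15*2 - 21 = 9, d_2 = (456 - 9^2)/15 = 375/15 = 25, a_2 = floor((21 + 9)/25) = 1.
  m_3 = 25*1 - 9 = 16, d_3 = (456 - 16^2)/25 = 200/25 = 8, a_3 = floor((21 + 16)/8) = 4.
  m_4 = 8*4 - 16 = 16, d_4 = (456 - 16^2)/8 = 200/8 = 25, a_4 = floor((21 + 16)/25) = 1.
  m_5 = 25*1 - 16 = 9, d_5 = (456 - 9^2)/25 = 375/25 = 15, a_5 = floor((21 + 9)/15) = 2.
  m_6 = 15*2 - 9 = 21, d_6 = (456 - 21^2)/15 = 15/15 = 1, a_6 = floor((21 + 21)/1) = 42.
  m_7 = 1*42 - 21 = 21, d_7 = (456 - 21^2)/1 = 15/1 = 15: (m_7, d_7) = (m_1, d_1) = (21, 15), so from here the quotients repeat a_1, ..., a_6; the period length is 6.
So sqrt(456) = [21; (2, 1, 4, 1, 2, 42)] with period length k = 6.
k is even, so the fundamental solution of x^2 - 456y^2 = 1 is (p_{k-1}, q_{k-1}) = (p_5, q_5); compute convergents through index 5.
Convergents (p_i = a_i*p_{i-1} + p_{i-2}, q_i = a_i*q_{i-1} + q_{i-2} with p_{-2}=0, p_{-1}=1, q_{-2}=1, q_{-1}=0):
  i=0: a_0=21, p_0 = 21*1 + 0 = 21, q_0 = 21*0 + 1 = 1.
  i=1: a_1=2, p_1 = 2*21 + 1 = 43, q_1 = 2*1 + 0 = 2.
  i=2: a_2=1, p_2 = 1*43 + 21 = 64, q_2 = 1*2 + 1 = 3.
  i=3: a_3=4, p_3 = 4*64 + 43 = 299, q_3 = 4*3 + 2 = 14.
  i=4: a_4=1, p_4 = 1*299 + 64 = 363, q_4 = 1*14 + 3 = 17.
  i=5: a_5=2, p_5 = 2*363 + 299 = 1025, q_5 = 2*17 + 14 = 48.
Check: 1025^2 - 456*48^2 = 1050625 - 1050624 = 1, so (x, y) = (1025, 48) solves the equation, and by the theorem it is the least positive solution.

(x, y) = (1025, 48)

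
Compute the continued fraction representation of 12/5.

[2; 2, 2]

Run the Euclidean algorithm on 12 and 5; the successive quotients are the partial quotients a_0, a_1, ... (each step inverts the fractional part left over by the previous one):
  12 = 2*5 + 2, so a_0 = 2.
  5 = 2*2 + 1, so a_1 = 2.
  2 = 2*1 + 0, so a_2 = 2.
The remainder reaches 0 after 3 divisions, so the expansion has 3 partial quotients, read off in order.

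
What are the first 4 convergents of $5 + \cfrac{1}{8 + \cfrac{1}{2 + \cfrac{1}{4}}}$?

5/1, 41/8, 87/17, 389/76

Using the convergent recurrence p_i = a_i*p_{i-1} + p_{i-2}, q_i = a_i*q_{i-1} + q_{i-2} with p_{-2}=0, p_{-1}=1, q_{-2}=1, q_{-1}=0:
  i=0: a_0=5, p_0 = 5*1 + 0 = 5, q_0 = 5*0 + 1 = 1.
  i=1: a_1=8, p_1 = 8*5 + 1 = 41, q_1 = 8*1 + 0 = 8.
  i=2: a_2=2, p_2 = 2*41 + 5 = 87, q_2 = 2*8 + 1 = 17.
  i=3: a_3=4, p_3 = 4*87 + 41 = 389, q_3 = 4*17 + 8 = 76.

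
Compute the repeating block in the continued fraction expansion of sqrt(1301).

Write x_i = (sqrt(1301) + m_i)/d_i with (m_0, d_0) = (0, 1). a_0 = floor(sqrt(1301)) = 36, since 36^2 = 1296 <= 1301 < 1369 = 37^2.
Iterate m_{i+1} = d_i*a_i - m_i, d_{i+1} = (1301 - m_{i+1}^2)/d_i, a_{i+1} = floor((a_0 + m_{i+1})/d_{i+1}):
  m_1 = 1*36 - 0 = 36, d_1 = (1301 - 36^2)/1 = 5/1 = 5, a_1 = floor((36 + 36)/5) = 14.
  m_2 = 5*14 - 36 = 34, d_2 = (1301 - 34^2)/5 = 145/5 = 29, a_2 = floor((36 + 34)/29) = 2.
  m_3 = 29*2 - 34 = 24, d_3 = (1301 - 24^2)/29 = 725/29 = 25, a_3 = floor((36 + 24)/25) = 2.
  m_4 = 25*2 - 24 = 26, d_4 = (1301 - 26^2)/25 = 625/25 = 25, a_4 = floor((36 + 26)/25) = 2.
  m_5 = 25*2 - 26 = 24, d_5 = (1301 - 24^2)/25 = 725/25 = 29, a_5 = floor((36 + 24)/29) = 2.
  m_6 = 29*2 - 24 = 34, d_6 = (1301 - 34^2)/29 = 145/29 = 5, a_6 = floor((36 + 34)/5) = 14.
  m_7 = 5*14 - 34 = 36, d_7 = (1301 - 36^2)/5 = 5/5 = 1, a_7 = floor((36 + 36)/1) = 72.
  m_8 = 1*72 - 36 = 36, d_8 = (1301 - 36^2)/1 = 5/1 = 5: (m_8, d_8) = (m_1, d_1) = (36, 5), so from here the quotients repeat a_1, ..., a_7; the period length is 7.
Hence the expansion of sqrt(1301) is a_0 = 36 followed by the repeating block 14, 2, 2, 2, 2, 14, 72 (period 7).

[36; (14, 2, 2, 2, 2, 14, 72)]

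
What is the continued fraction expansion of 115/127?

Run the Euclidean algorithm on 115 and 127; the successive quotients are the partial quotients a_0, a_1, ... (each step inverts the fractional part left over by the previous one):
  115 = 0*127 + 115, so a_0 = 0.
  127 = 1*115 + 12, so a_1 = 1.
  115 = 9*12 + 7, so a_2 = 9.
  12 = 1*7 + 5, so a_3 = 1.
  7 = 1*5 + 2, so a_4 = 1.
  5 = 2*2 + 1, so a_5 = 2.
  2 = 2*1 + 0, so a_6 = 2.
The remainder reaches 0 after 7 divisions, so the expansion has 7 partial quotients, read off in order.

[0; 1, 9, 1, 1, 2, 2]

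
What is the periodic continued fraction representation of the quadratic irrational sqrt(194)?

[13; (1, 12, 1, 26)]

Write x_i = (sqrt(194) + m_i)/d_i with (m_0, d_0) = (0, 1). a_0 = floor(sqrt(194)) = 13, since 13^2 = 169 <= 194 < 196 = 14^2.
Iterate m_{i+1} = d_i*a_i - m_i, d_{i+1} = (194 - m_{i+1}^2)/d_i, a_{i+1} = floor((a_0 + m_{i+1})/d_{i+1}):
  m_1 = 1*13 - 0 = 13, d_1 = (194 - 13^2)/1 = 25/1 = 25, a_1 = floor((13 + 13)/25) = 1.
  m_2 = 25*1 - 13 = 12, d_2 = (194 - 12^2)/25 = 50/25 = 2, a_2 = floor((13 + 12)/2) = 12.
  m_3 = 2*12 - 12 = 12, d_3 = (194 - 12^2)/2 = 50/2 = 25, a_3 = floor((13 + 12)/25) = 1.
  m_4 = 25*1 - 12 = 13, d_4 = (194 - 13^2)/25 = 25/25 = 1, a_4 = floor((13 + 13)/1) = 26.
  m_5 = 1*26 - 13 = 13, d_5 = (194 - 13^2)/1 = 25/1 = 25: (m_5, d_5) = (m_1, d_1) = (13, 25), so from here the quotients repeat a_1, ..., a_4; the period length is 4.
Hence the expansion of sqrt(194) is a_0 = 13 followed by the repeating block 1, 12, 1, 26 (period 4).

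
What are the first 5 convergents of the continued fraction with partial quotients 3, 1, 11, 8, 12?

Using the convergent recurrence p_i = a_i*p_{i-1} + p_{i-2}, q_i = a_i*q_{i-1} + q_{i-2} with p_{-2}=0, p_{-1}=1, q_{-2}=1, q_{-1}=0:
  i=0: a_0=3, p_0 = 3*1 + 0 = 3, q_0 = 3*0 + 1 = 1.
  i=1: a_1=1, p_1 = 1*3 + 1 = 4, q_1 = 1*1 + 0 = 1.
  i=2: a_2=11, p_2 = 11*4 + 3 = 47, q_2 = 11*1 + 1 = 12.
  i=3: a_3=8, p_3 = 8*47 + 4 = 380, q_3 = 8*12 + 1 = 97.
  i=4: a_4=12, p_4 = 12*380 + 47 = 4607, q_4 = 12*97 + 12 = 1176.

3/1, 4/1, 47/12, 380/97, 4607/1176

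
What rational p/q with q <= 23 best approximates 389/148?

50/19

Expand x = 389/148 as a continued fraction with the Euclidean algorithm:
  389 = 2*148 + 93, so a_0 = 2.
  148 = 1*93 + 55, so a_1 = 1.
  93 = 1*55 + 38, so a_2 = 1.
  55 = 1*38 + 17, so a_3 = 1.
  38 = 2*17 + 4, so a_4 = 2.
  17 = 4*4 + 1, so a_5 = 4.
  4 = 4*1 + 0, so a_6 = 4.
so x = [2; 1, 1, 1, 2, 4, 4].
Convergents (p_i = a_i*p_{i-1} + p_{i-2}, q_i = a_i*q_{i-1} + q_{i-2} with p_{-2}=0, p_{-1}=1, q_{-2}=1, q_{-1}=0), until the denominator exceeds 23:
  i=0: a_0=2, p_0 = 2*1 + 0 = 2, q_0 = 2*0 + 1 = 1.
  i=1: a_1=1, p_1 = 1*2 + 1 = 3, q_1 = 1*1 + 0 = 1.
  i=2: a_2=1, p_2 = 1*3 + 2 = 5, q_2 = 1*1 + 1 = 2.
  i=3: a_3=1, p_3 = 1*5 + 3 = 8, q_3 = 1*2 + 1 = 3.
  i=4: a_4=2, p_4 = 2*8 + 5 = 21, q_4 = 2*3 + 2 = 8.
  i=5: a_5=4, p_5 = 4*21 + 8 = 92, q_5 = 4*8 + 3 = 35.
q_5 = 35 > 23, so the last convergent with denominator <= 23 is p_4/q_4 = 21/8.
The closest fraction with denominator <= 23 is either p_4/q_4 or the intermediate fraction (k*p_4 + p_3)/(k*q_4 + q_3) with the largest k >= 1 whose denominator stays <= 23; these approach x as k grows, and every other convergent or intermediate fraction in range is farther away.
Largest k: floor((23 - q_3)/q_4) = floor((23 - 3)/8) = 2.
That gives (2*21 + 8)/(2*8 + 3) = 50/19.
Compare the errors: |x - 21/8| = |389*8 - 21*148|/(148*8) = 4/1184, and |x - 50/19| = |389*19 - 50*148|/(148*19) = 9/2812.
Cross-multiplying, 9*1184 = 10656 < 11248 = 4*2812, so 9/2812 is smaller: the intermediate fraction 50/19 is closer to x than 21/8.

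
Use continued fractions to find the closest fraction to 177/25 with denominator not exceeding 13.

Expand x = 177/25 as a continued fraction with the Euclidean algorithm:
  177 = 7*25 + 2, so a_0 = 7.
  25 = 12*2 + 1, so a_1 = 12.
  2 = 2*1 + 0, so a_2 = 2.
so x = [7; 12, 2].
Convergents (p_i = a_i*p_{i-1} + p_{i-2}, q_i = a_i*q_{i-1} + q_{i-2} with p_{-2}=0, p_{-1}=1, q_{-2}=1, q_{-1}=0), until the denominator exceeds 13:
  i=0: a_0=7, p_0 = 7*1 + 0 = 7, q_0 = 7*0 + 1 = 1.
  i=1: a_1=12, p_1 = 12*7 + 1 = 85, q_1 = 12*1 + 0 = 12.
  i=2: a_2=2, p_2 = 2*85 + 7 = 177, q_2 = 2*12 + 1 = 25.
q_2 = 25 > 13, so the last convergent with denominator <= 13 is p_1/q_1 = 85/12.
The closest fraction with denominator <= 13 is either p_1/q_1 or the intermediate fraction (k*p_1 + p_0)/(k*q_1 + q_0) with the largest k >= 1 whose denominator stays <= 13; these approach x as k grows, and every other convergent or intermediate fraction in range is farther away.
Largest k: floor((13 - q_0)/q_1) = floor((13 - 1)/12) = 1.
That gives (1*85 + 7)/(1*12 + 1) = 92/13.
Compare the errors: |x - 85/12| = |177*12 - 85*25|/(25*12) = 1/300, and |x - 92/13| = |177*13 - 92*25|/(25*13) = 1/325.
Cross-multiplying, 1*300 = 300 < 325 = 1*325, so 1/325 is smaller: the intermediate fraction 92/13 is closer to x than 85/12.

92/13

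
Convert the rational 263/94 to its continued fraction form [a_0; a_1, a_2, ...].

[2; 1, 3, 1, 18]

Run the Euclidean algorithm on 263 and 94; the successive quotients are the partial quotients a_0, a_1, ... (each step inverts the fractional part left over by the previous one):
  263 = 2*94 + 75, so a_0 = 2.
  94 = 1*75 + 19, so a_1 = 1.
  75 = 3*19 + 18, so a_2 = 3.
  19 = 1*18 + 1, so a_3 = 1.
  18 = 18*1 + 0, so a_4 = 18.
The remainder reaches 0 after 5 divisions, so the expansion has 5 partial quotients, read off in order.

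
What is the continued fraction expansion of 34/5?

[6; 1, 4]

Run the Euclidean algorithm on 34 and 5; the successive quotients are the partial quotients a_0, a_1, ... (each step inverts the fractional part left over by the previous one):
  34 = 6*5 + 4, so a_0 = 6.
  5 = 1*4 + 1, so a_1 = 1.
  4 = 4*1 + 0, so a_2 = 4.
The remainder reaches 0 after 3 divisions, so the expansion has 3 partial quotients, read off in order.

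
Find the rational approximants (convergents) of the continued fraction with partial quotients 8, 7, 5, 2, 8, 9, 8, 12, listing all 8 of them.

Using the convergent recurrence p_i = a_i*p_{i-1} + p_{i-2}, q_i = a_i*q_{i-1} + q_{i-2} with p_{-2}=0, p_{-1}=1, q_{-2}=1, q_{-1}=0:
  i=0: a_0=8, p_0 = 8*1 + 0 = 8, q_0 = 8*0 + 1 = 1.
  i=1: a_1=7, p_1 = 7*8 + 1 = 57, q_1 = 7*1 + 0 = 7.
  i=2: a_2=5, p_2 = 5*57 + 8 = 293, q_2 = 5*7 + 1 = 36.
  i=3: a_3=2, p_3 = 2*293 + 57 = 643, q_3 = 2*36 + 7 = 79.
  i=4: a_4=8, p_4 = 8*643 + 293 = 5437, q_4 = 8*79 + 36 = 668.
  i=5: a_5=9, p_5 = 9*5437 + 643 = 49576, q_5 = 9*668 + 79 = 6091.
  i=6: a_6=8, p_6 = 8*49576 + 5437 = 402045, q_6 = 8*6091 + 668 = 49396.
  i=7: a_7=12, p_7 = 12*402045 + 49576 = 4874116, q_7 = 12*49396 + 6091 = 598843.

8/1, 57/7, 293/36, 643/79, 5437/668, 49576/6091, 402045/49396, 4874116/598843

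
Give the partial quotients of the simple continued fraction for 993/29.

[34; 4, 7]

Run the Euclidean algorithm on 993 and 29; the successive quotients are the partial quotients a_0, a_1, ... (each step inverts the fractional part left over by the previous one):
  993 = 34*29 + 7, so a_0 = 34.
  29 = 4*7 + 1, so a_1 = 4.
  7 = 7*1 + 0, so a_2 = 7.
The remainder reaches 0 after 3 divisions, so the expansion has 3 partial quotients, read off in order.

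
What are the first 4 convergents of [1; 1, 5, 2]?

1/1, 2/1, 11/6, 24/13

Using the convergent recurrence p_i = a_i*p_{i-1} + p_{i-2}, q_i = a_i*q_{i-1} + q_{i-2} with p_{-2}=0, p_{-1}=1, q_{-2}=1, q_{-1}=0:
  i=0: a_0=1, p_0 = 1*1 + 0 = 1, q_0 = 1*0 + 1 = 1.
  i=1: a_1=1, p_1 = 1*1 + 1 = 2, q_1 = 1*1 + 0 = 1.
  i=2: a_2=5, p_2 = 5*2 + 1 = 11, q_2 = 5*1 + 1 = 6.
  i=3: a_3=2, p_3 = 2*11 + 2 = 24, q_3 = 2*6 + 1 = 13.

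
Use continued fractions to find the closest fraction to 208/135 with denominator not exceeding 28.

37/24

Expand x = 208/135 as a continued fraction with the Euclidean algorithm:
  208 = 1*135 + 73, so a_0 = 1.
  135 = 1*73 + 62, so a_1 = 1.
  73 = 1*62 + 11, so a_2 = 1.
  62 = 5*11 + 7, so a_3 = 5.
  11 = 1*7 + 4, so a_4 = 1.
  7 = 1*4 + 3, so a_5 = 1.
  4 = 1*3 + 1, so a_6 = 1.
  3 = 3*1 + 0, so a_7 = 3.
so x = [1; 1, 1, 5, 1, 1, 1, 3].
Convergents (p_i = a_i*p_{i-1} + p_{i-2}, q_i = a_i*q_{i-1} + q_{i-2} with p_{-2}=0, p_{-1}=1, q_{-2}=1, q_{-1}=0), until the denominator exceeds 28:
  i=0: a_0=1, p_0 = 1*1 + 0 = 1, q_0 = 1*0 + 1 = 1.
  i=1: a_1=1, p_1 = 1*1 + 1 = 2, q_1 = 1*1 + 0 = 1.
  i=2: a_2=1, p_2 = 1*2 + 1 = 3, q_2 = 1*1 + 1 = 2.
  i=3: a_3=5, p_3 = 5*3 + 2 = 17, q_3 = 5*2 + 1 = 11.
  i=4: a_4=1, p_4 = 1*17 + 3 = 20, q_4 = 1*11 + 2 = 13.
  i=5: a_5=1, p_5 = 1*20 + 17 = 37, q_5 = 1*13 + 11 = 24.
  i=6: a_6=1, p_6 = 1*37 + 20 = 57, q_6 = 1*24 + 13 = 37.
q_6 = 37 > 28, so the last convergent with denominator <= 28 is p_5/q_5 = 37/24.
The closest fraction with denominator <= 28 is either p_5/q_5 or the intermediate fraction (k*p_5 + p_4)/(k*q_5 + q_4) with the largest k >= 1 whose denominator stays <= 28; these approach x as k grows, and every other convergent or intermediate fraction in range is farther away.
Largest k: floor((28 - q_4)/q_5) = floor((28 - 13)/24) = 0.
Since k = 0, no intermediate fraction beyond p_5/q_5 has denominator <= 28, so the convergent 37/24 is the closest (its error is |208*24 - 37*135|/(135*24) = 3/3240).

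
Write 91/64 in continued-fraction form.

Run the Euclidean algorithm on 91 and 64; the successive quotients are the partial quotients a_0, a_1, ... (each step inverts the fractional part left over by the previous one):
  91 = 1*64 + 27, so a_0 = 1.
  64 = 2*27 + 10, so a_1 = 2.
  27 = 2*10 + 7, so a_2 = 2.
  10 = 1*7 + 3, so a_3 = 1.
  7 = 2*3 + 1, so a_4 = 2.
  3 = 3*1 + 0, so a_5 = 3.
The remainder reaches 0 after 6 divisions, so the expansion has 6 partial quotients, read off in order.

[1; 2, 2, 1, 2, 3]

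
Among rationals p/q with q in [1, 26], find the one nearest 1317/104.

Expand x = 1317/104 as a continued fraction with the Euclidean algorithm:
  1317 = 12*104 + 69, so a_0 = 12.
  104 = 1*69 + 35, so a_1 = 1.
  69 = 1*35 + 34, so a_2 = 1.
  35 = 1*34 + 1, so a_3 = 1.
  34 = 34*1 + 0, so a_4 = 34.
so x = [12; 1, 1, 1, 34].
Convergents (p_i = a_i*p_{i-1} + p_{i-2}, q_i = a_i*q_{i-1} + q_{i-2} with p_{-2}=0, p_{-1}=1, q_{-2}=1, q_{-1}=0), until the denominator exceeds 26:
  i=0: a_0=12, p_0 = 12*1 + 0 = 12, q_0 = 12*0 + 1 = 1.
  i=1: a_1=1, p_1 = 1*12 + 1 = 13, q_1 = 1*1 + 0 = 1.
  i=2: a_2=1, p_2 = 1*13 + 12 = 25, q_2 = 1*1 + 1 = 2.
  i=3: a_3=1, p_3 = 1*25 + 13 = 38, q_3 = 1*2 + 1 = 3.
  i=4: a_4=34, p_4 = 34*38 + 25 = 1317, q_4 = 34*3 + 2 = 104.
q_4 = 104 > 26, so the last convergent with denominator <= 26 is p_3/q_3 = 38/3.
The closest fraction with denominator <= 26 is either p_3/q_3 or the intermediate fraction (k*p_3 + p_2)/(k*q_3 + q_2) with the largest k >= 1 whose denominator stays <= 26; these approach x as k grows, and every other convergent or intermediate fraction in range is farther away.
Largest k: floor((26 - q_2)/q_3) = floor((26 - 2)/3) = 8.
That gives (8*38 + 25)/(8*3 + 2) = 329/26.
Compare the errors: |x - 38/3| = |1317*3 - 38*104|/(104*3) = 1/312, and |x - 329/26| = |1317*26 - 329*104|/(104*26) = 26/2704.
Cross-multiplying, 1*2704 = 2704 < 8112 = 26*312, so 1/312 is smaller: the convergent 38/3 is closer to x than 329/26.

38/3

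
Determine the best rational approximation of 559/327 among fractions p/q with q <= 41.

Expand x = 559/327 as a continued fraction with the Euclidean algorithm:
  559 = 1*327 + 232, so a_0 = 1.
  327 = 1*232 + 95, so a_1 = 1.
  232 = 2*95 + 42, so a_2 = 2.
  95 = 2*42 + 11, so a_3 = 2.
  42 = 3*11 + 9, so a_4 = 3.
  11 = 1*9 + 2, so a_5 = 1.
  9 = 4*2 + 1, so a_6 = 4.
  2 = 2*1 + 0, so a_7 = 2.
so x = [1; 1, 2, 2, 3, 1, 4, 2].
Convergents (p_i = a_i*p_{i-1} + p_{i-2}, q_i = a_i*q_{i-1} + q_{i-2} with p_{-2}=0, p_{-1}=1, q_{-2}=1, q_{-1}=0), until the denominator exceeds 41:
  i=0: a_0=1, p_0 = 1*1 + 0 = 1, q_0 = 1*0 + 1 = 1.
  i=1: a_1=1, p_1 = 1*1 + 1 = 2, q_1 = 1*1 + 0 = 1.
  i=2: a_2=2, p_2 = 2*2 + 1 = 5, q_2 = 2*1 + 1 = 3.
  i=3: a_3=2, p_3 = 2*5 + 2 = 12, q_3 = 2*3 + 1 = 7.
  i=4: a_4=3, p_4 = 3*12 + 5 = 41, q_4 = 3*7 + 3 = 24.
  i=5: a_5=1, p_5 = 1*41 + 12 = 53, q_5 = 1*24 + 7 = 31.
  i=6: a_6=4, p_6 = 4*53 + 41 = 253, q_6 = 4*31 + 24 = 148.
q_6 = 148 > 41, so the last convergent with denominator <= 41 is p_5/q_5 = 53/31.
The closest fraction with denominator <= 41 is either p_5/q_5 or the intermediate fraction (k*p_5 + p_4)/(k*q_5 + q_4) with the largest k >= 1 whose denominator stays <= 41; these approach x as k grows, and every other convergent or intermediate fraction in range is farther away.
Largest k: floor((41 - q_4)/q_5) = floor((41 - 24)/31) = 0.
Since k = 0, no intermediate fraction beyond p_5/q_5 has denominator <= 41, so the convergent 53/31 is the closest (its error is |559*31 - 53*327|/(327*31) = 2/10137).

53/31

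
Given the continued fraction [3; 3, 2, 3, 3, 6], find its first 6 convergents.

Using the convergent recurrence p_i = a_i*p_{i-1} + p_{i-2}, q_i = a_i*q_{i-1} + q_{i-2} with p_{-2}=0, p_{-1}=1, q_{-2}=1, q_{-1}=0:
  i=0: a_0=3, p_0 = 3*1 + 0 = 3, q_0 = 3*0 + 1 = 1.
  i=1: a_1=3, p_1 = 3*3 + 1 = 10, q_1 = 3*1 + 0 = 3.
  i=2: a_2=2, p_2 = 2*10 + 3 = 23, q_2 = 2*3 + 1 = 7.
  i=3: a_3=3, p_3 = 3*23 + 10 = 79, q_3 = 3*7 + 3 = 24.
  i=4: a_4=3, p_4 = 3*79 + 23 = 260, q_4 = 3*24 + 7 = 79.
  i=5: a_5=6, p_5 = 6*260 + 79 = 1639, q_5 = 6*79 + 24 = 498.

3/1, 10/3, 23/7, 79/24, 260/79, 1639/498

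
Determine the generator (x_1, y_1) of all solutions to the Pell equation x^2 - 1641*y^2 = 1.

(x, y) = (4375, 108)

First expand sqrt(1641) as a continued fraction. With x_i = (sqrt(1641) + m_i)/d_i and (m_0, d_0) = (0, 1): a_0 = floor(sqrt(1641)) = 40, since 40^2 = 1600 <= 1641 < 1681 = 41^2.
Iterate m_{i+1} = d_i*a_i - m_i, d_{i+1} = (1641 - m_{i+1}^2)/d_i, a_{i+1} = floor((a_0 + m_{i+1})/d_{i+1}):
  m_1 = 1*40 - 0 = 40, d_1 = (1641 - 40^2)/1 = 41/1 = 41, a_1 = floor((40 + 40)/41) = 1.
  m_2 = 41*1 - 40 = 1, d_2 = (1641 - 1^2)/41 = 1640/41 = 40, a_2 = floor((40 + 1)/40) = 1.
  m_3 = 40*1 - 1 = 39, d_3 = (1641 - 39^2)/40 = 120/40 = 3, a_3 = floor((40 + 39)/3) = 26.
  m_4 = 3*26 - 39 = 39, d_4 = (1641 - 39^2)/3 = 120/3 = 40, a_4 = floor((40 + 39)/40) = 1.
  m_5 = 40*1 - 39 = 1, d_5 = (1641 - 1^2)/40 = 1640/40 = 41, a_5 = floor((40 + 1)/41) = 1.
  m_6 = 41*1 - 1 = 40, d_6 = (1641 - 40^2)/41 = 41/41 = 1, a_6 = floor((40 + 40)/1) = 80.
  m_7 = 1*80 - 40 = 40, d_7 = (1641 - 40^2)/1 = 41/1 = 41: (m_7, d_7) = (m_1, d_1) = (40, 41), so from here the quotients repeat a_1, ..., a_6; the period length is 6.
So sqrt(1641) = [40; (1, 1, 26, 1, 1, 80)] with period length k = 6.
k is even, so the fundamental solution of x^2 - 1641y^2 = 1 is (p_{k-1}, q_{k-1}) = (p_5, q_5); compute convergents through index 5.
Convergents (p_i = a_i*p_{i-1} + p_{i-2}, q_i = a_i*q_{i-1} + q_{i-2} with p_{-2}=0, p_{-1}=1, q_{-2}=1, q_{-1}=0):
  i=0: a_0=40, p_0 = 40*1 + 0 = 40, q_0 = 40*0 + 1 = 1.
  i=1: a_1=1, p_1 = 1*40 + 1 = 41, q_1 = 1*1 + 0 = 1.
  i=2: a_2=1, p_2 = 1*41 + 40 = 81, q_2 = 1*1 + 1 = 2.
  i=3: a_3=26, p_3 = 26*81 + 41 = 2147, q_3 = 26*2 + 1 = 53.
  i=4: a_4=1, p_4 = 1*2147 + 81 = 2228, q_4 = 1*53 + 2 = 55.
  i=5: a_5=1, p_5 = 1*2228 + 2147 = 4375, q_5 = 1*55 + 53 = 108.
Check: 4375^2 - 1641*108^2 = 19140625 - 19140624 = 1, so (x, y) = (4375, 108) solves the equation, and by the theorem it is the least positive solution.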